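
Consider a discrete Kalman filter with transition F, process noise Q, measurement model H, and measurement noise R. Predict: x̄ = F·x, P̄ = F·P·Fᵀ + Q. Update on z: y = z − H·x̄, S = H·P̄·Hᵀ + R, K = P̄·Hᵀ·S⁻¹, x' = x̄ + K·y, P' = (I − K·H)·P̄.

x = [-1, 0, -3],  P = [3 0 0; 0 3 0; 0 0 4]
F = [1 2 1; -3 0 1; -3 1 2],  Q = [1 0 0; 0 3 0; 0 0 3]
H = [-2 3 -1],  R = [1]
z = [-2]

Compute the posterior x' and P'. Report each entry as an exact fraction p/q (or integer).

x̄ = F·x = [-4, 0, -3]
P̄ = F·P·Fᵀ + Q = [20 -5 5; -5 34 35; 5 35 49]
y = z − H·x̄ = [-13]
S = H·P̄·Hᵀ + R = [306]
K = P̄·Hᵀ·S⁻¹ = [-10/51; 77/306; 23/153]
x' = x̄ + K·y = [-74/51, -1001/306, -758/153]
P' = (I − K·H)·P̄ = [140/17 515/51 715/51; 515/51 4475/306 3584/153; 715/51 3584/153 6439/153]

x' = [-74/51, -1001/306, -758/153]
P' = [140/17 515/51 715/51; 515/51 4475/306 3584/153; 715/51 3584/153 6439/153]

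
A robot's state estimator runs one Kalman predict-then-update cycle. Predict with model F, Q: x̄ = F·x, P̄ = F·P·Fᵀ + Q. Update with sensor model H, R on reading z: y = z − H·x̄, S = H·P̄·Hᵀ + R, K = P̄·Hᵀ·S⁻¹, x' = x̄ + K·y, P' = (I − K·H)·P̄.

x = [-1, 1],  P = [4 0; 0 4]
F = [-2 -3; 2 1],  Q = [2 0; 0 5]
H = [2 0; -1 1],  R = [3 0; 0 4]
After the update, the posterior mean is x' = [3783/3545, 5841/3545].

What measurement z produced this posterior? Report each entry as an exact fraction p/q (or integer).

x̄ = F·x = [-1, -1]
P̄ = F·P·Fᵀ + Q = [54 -28; -28 25]
S = H·P̄·Hᵀ + R = [219 -164; -164 139]
K = P̄·Hᵀ·S⁻¹ = [1564/3545 -246/3545; 908/3545 2423/3545]
x' − x̄ = [7328/3545, 9386/3545] = K·y
y = (KᵀK)⁻¹·Kᵀ·(x' − x̄) = [5, 2]
z = y + H·x̄ = [5, 2] + [-2, 0] = [3, 2]

z = [3, 2]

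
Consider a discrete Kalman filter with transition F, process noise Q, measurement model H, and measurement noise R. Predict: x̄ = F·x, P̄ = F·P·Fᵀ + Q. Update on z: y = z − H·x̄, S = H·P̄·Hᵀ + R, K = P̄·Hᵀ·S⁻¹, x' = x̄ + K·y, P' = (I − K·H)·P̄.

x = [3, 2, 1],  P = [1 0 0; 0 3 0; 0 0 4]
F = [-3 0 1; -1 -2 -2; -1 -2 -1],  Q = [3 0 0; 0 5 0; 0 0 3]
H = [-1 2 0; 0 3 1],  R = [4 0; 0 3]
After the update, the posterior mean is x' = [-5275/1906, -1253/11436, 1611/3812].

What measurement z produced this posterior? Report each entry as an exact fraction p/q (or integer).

x̄ = F·x = [-8, -9, -8]
P̄ = F·P·Fᵀ + Q = [16 -5 -1; -5 34 21; -1 21 20]
S = H·P̄·Hᵀ + R = [176 262; 262 455]
K = P̄·Hᵀ·S⁻¹ = [-1273/1906 333/953; 989/11436 1261/5718; -727/3812 557/1906]
x' − x̄ = [9973/1906, 101671/11436, 32107/3812] = K·y
y = (KᵀK)⁻¹·Kᵀ·(x' − x̄) = [11, 36]
z = y + H·x̄ = [11, 36] + [-10, -35] = [1, 1]

z = [1, 1]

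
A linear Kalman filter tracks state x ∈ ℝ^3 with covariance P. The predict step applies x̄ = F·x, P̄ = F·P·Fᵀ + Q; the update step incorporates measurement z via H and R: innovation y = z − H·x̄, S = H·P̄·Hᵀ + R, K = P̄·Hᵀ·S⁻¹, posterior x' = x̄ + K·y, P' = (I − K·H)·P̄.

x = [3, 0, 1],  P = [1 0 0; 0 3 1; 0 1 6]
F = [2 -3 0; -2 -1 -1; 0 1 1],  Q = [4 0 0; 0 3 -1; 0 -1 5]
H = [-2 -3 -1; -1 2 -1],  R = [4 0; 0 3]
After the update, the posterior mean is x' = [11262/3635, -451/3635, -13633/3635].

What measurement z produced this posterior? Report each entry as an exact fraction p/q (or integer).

x̄ = F·x = [6, -7, 1]
P̄ = F·P·Fᵀ + Q = [35 8 -12; 8 18 -12; -12 -12 16]
S = H·P̄·Hᵀ + R = [298 -78; -78 118]
K = P̄·Hᵀ·S⁻¹ = [-5111/14540 -4241/14540; -931/7270 1849/7270; 376/3635 -614/3635]
x' − x̄ = [-10548/3635, 24994/3635, -17268/3635] = K·y
y = (KᵀK)⁻¹·Kᵀ·(x' − x̄) = [-10, 22]
z = y + H·x̄ = [-10, 22] + [8, -21] = [-2, 1]

z = [-2, 1]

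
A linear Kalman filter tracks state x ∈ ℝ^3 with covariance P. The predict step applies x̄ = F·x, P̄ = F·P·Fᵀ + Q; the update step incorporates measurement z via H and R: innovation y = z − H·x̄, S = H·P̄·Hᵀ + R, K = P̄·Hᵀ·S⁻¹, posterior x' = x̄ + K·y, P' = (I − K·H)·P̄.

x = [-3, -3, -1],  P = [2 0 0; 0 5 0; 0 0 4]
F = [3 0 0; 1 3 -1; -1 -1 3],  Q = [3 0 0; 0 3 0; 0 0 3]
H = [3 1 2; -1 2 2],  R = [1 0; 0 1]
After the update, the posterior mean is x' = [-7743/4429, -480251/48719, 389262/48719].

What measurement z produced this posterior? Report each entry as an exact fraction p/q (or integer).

z = [1, -2]

x̄ = F·x = [-9, -11, 3]
P̄ = F·P·Fᵀ + Q = [21 6 -6; 6 54 -29; -6 -29 46]
S = H·P̄·Hᵀ + R = [276 61; 61 190]
K = P̄·Hᵀ·S⁻¹ = [1101/4429 -843/4429; -24/48719 11290/48719; 6110/48719 8295/48719]
x' − x̄ = [32118/4429, 55658/48719, 243105/48719] = K·y
y = (KᵀK)⁻¹·Kᵀ·(x' − x̄) = [33, 5]
z = y + H·x̄ = [33, 5] + [-32, -7] = [1, -2]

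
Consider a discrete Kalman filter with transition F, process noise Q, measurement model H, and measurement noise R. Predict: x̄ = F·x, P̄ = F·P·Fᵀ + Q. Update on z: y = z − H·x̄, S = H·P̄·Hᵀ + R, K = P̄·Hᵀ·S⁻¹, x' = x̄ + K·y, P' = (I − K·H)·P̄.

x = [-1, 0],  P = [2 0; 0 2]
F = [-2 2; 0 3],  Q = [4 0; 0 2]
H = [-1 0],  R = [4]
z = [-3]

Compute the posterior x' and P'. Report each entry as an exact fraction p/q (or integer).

x' = [17/6, 1/2]
P' = [10/3 2; 2 14]

x̄ = F·x = [2, 0]
P̄ = F·P·Fᵀ + Q = [20 12; 12 20]
y = z − H·x̄ = [-1]
S = H·P̄·Hᵀ + R = [24]
K = P̄·Hᵀ·S⁻¹ = [-5/6; -1/2]
x' = x̄ + K·y = [17/6, 1/2]
P' = (I − K·H)·P̄ = [10/3 2; 2 14]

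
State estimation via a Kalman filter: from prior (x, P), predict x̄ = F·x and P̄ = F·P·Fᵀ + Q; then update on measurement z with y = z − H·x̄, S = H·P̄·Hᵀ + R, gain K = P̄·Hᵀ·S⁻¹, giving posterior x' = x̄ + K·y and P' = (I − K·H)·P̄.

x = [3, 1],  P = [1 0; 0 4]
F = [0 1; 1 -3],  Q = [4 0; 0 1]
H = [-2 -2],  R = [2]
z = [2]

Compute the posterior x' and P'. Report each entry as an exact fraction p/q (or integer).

x̄ = F·x = [1, 0]
P̄ = F·P·Fᵀ + Q = [8 -12; -12 38]
y = z − H·x̄ = [4]
S = H·P̄·Hᵀ + R = [90]
K = P̄·Hᵀ·S⁻¹ = [4/45; -26/45]
x' = x̄ + K·y = [61/45, -104/45]
P' = (I − K·H)·P̄ = [328/45 -332/45; -332/45 358/45]

x' = [61/45, -104/45]
P' = [328/45 -332/45; -332/45 358/45]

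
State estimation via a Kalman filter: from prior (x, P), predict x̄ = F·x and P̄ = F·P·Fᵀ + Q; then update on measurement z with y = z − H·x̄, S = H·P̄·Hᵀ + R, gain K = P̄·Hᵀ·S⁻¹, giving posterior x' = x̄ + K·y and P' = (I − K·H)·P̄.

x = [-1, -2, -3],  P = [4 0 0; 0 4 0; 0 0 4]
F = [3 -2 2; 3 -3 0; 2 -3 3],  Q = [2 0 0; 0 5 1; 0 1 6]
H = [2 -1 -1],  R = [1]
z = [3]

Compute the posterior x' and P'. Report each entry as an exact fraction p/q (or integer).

x̄ = F·x = [-5, 3, -5]
P̄ = F·P·Fᵀ + Q = [70 60 72; 60 77 61; 72 61 94]
y = z − H·x̄ = [11]
S = H·P̄·Hᵀ + R = [46]
K = P̄·Hᵀ·S⁻¹ = [4/23; -9/23; -11/46]
x' = x̄ + K·y = [-71/23, -30/23, -351/46]
P' = (I − K·H)·P̄ = [1578/23 1452/23 1700/23; 1452/23 1609/23 1304/23; 1700/23 1304/23 4203/46]

x' = [-71/23, -30/23, -351/46]
P' = [1578/23 1452/23 1700/23; 1452/23 1609/23 1304/23; 1700/23 1304/23 4203/46]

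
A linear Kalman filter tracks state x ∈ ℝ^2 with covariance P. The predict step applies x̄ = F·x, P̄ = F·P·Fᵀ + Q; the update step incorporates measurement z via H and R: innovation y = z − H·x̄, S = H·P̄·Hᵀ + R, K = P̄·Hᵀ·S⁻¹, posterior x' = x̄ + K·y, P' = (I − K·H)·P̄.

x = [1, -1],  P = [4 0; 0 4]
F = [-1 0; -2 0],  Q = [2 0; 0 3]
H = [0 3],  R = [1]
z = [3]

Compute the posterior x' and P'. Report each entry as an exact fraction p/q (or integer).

x̄ = F·x = [-1, -2]
P̄ = F·P·Fᵀ + Q = [6 8; 8 19]
y = z − H·x̄ = [9]
S = H·P̄·Hᵀ + R = [172]
K = P̄·Hᵀ·S⁻¹ = [6/43; 57/172]
x' = x̄ + K·y = [11/43, 169/172]
P' = (I − K·H)·P̄ = [114/43 2/43; 2/43 19/172]

x' = [11/43, 169/172]
P' = [114/43 2/43; 2/43 19/172]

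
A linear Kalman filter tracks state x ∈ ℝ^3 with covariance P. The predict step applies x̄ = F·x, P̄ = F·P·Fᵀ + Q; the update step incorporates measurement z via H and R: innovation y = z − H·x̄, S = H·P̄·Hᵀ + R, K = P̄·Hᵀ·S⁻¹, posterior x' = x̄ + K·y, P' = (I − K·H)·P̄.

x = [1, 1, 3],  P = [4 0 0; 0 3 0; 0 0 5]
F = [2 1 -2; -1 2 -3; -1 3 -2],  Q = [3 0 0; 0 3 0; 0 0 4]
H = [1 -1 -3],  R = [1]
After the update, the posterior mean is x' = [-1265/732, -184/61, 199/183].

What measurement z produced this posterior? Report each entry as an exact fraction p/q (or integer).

z = [-2]

x̄ = F·x = [-3, -8, -4]
P̄ = F·P·Fᵀ + Q = [42 28 21; 28 64 52; 21 52 55]
S = H·P̄·Hᵀ + R = [732]
K = P̄·Hᵀ·S⁻¹ = [-49/732; -16/61; -49/183]
x' − x̄ = [931/732, 304/61, 931/183] = K·y
y = (KᵀK)⁻¹·Kᵀ·(x' − x̄) = [-19]
z = y + H·x̄ = [-19] + [17] = [-2]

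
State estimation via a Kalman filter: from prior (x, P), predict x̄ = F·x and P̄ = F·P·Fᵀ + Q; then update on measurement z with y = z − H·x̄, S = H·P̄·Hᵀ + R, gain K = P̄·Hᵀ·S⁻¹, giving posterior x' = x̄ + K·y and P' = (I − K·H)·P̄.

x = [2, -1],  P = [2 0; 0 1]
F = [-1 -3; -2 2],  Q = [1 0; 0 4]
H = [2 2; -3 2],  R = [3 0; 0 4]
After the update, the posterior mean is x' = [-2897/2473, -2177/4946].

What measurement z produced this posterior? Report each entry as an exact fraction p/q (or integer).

x̄ = F·x = [1, -6]
P̄ = F·P·Fᵀ + Q = [12 -2; -2 16]
S = H·P̄·Hᵀ + R = [99 -4; -4 200]
K = P̄·Hᵀ·S⁻¹ = [480/2473 -485/2473; 719/2473 1937/9892]
x' − x̄ = [-5370/2473, 27499/4946] = K·y
y = (KᵀK)⁻¹·Kᵀ·(x' − x̄) = [7, 18]
z = y + H·x̄ = [7, 18] + [-10, -15] = [-3, 3]

z = [-3, 3]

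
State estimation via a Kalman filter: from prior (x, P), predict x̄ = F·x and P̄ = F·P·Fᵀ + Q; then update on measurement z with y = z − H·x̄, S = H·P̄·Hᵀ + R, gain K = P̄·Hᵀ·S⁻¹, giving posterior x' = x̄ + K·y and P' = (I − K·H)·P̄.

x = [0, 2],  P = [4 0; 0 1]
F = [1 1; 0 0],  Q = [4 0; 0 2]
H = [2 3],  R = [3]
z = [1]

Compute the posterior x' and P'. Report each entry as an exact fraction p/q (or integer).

x̄ = F·x = [2, 0]
P̄ = F·P·Fᵀ + Q = [9 0; 0 2]
y = z − H·x̄ = [-3]
S = H·P̄·Hᵀ + R = [57]
K = P̄·Hᵀ·S⁻¹ = [6/19; 2/19]
x' = x̄ + K·y = [20/19, -6/19]
P' = (I − K·H)·P̄ = [63/19 -36/19; -36/19 26/19]

x' = [20/19, -6/19]
P' = [63/19 -36/19; -36/19 26/19]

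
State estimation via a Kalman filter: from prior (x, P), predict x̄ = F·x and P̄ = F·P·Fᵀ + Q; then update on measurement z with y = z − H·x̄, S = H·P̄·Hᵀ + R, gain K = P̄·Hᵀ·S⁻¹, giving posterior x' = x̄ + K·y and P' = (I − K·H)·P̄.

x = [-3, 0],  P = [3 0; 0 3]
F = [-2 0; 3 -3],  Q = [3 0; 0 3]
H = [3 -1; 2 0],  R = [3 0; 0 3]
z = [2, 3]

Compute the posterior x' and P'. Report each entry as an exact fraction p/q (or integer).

x̄ = F·x = [6, -9]
P̄ = F·P·Fᵀ + Q = [15 -18; -18 57]
y = z − H·x̄ = [-25, -9]
S = H·P̄·Hᵀ + R = [303 126; 126 63]
K = P̄·Hᵀ·S⁻¹ = [1/17 128/357; -13/17 114/119]
x' = x̄ + K·y = [155/119, 178/119]
P' = (I − K·H)·P̄ = [64/119 171/119; 171/119 786/119]

x' = [155/119, 178/119]
P' = [64/119 171/119; 171/119 786/119]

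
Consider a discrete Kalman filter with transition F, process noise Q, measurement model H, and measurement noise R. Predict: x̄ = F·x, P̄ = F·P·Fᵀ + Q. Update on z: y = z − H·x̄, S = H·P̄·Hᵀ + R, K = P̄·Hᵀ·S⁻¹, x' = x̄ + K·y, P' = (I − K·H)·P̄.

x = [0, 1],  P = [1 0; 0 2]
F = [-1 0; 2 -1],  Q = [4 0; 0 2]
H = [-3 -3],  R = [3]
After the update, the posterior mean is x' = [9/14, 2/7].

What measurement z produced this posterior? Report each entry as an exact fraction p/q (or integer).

z = [-3]

x̄ = F·x = [0, -1]
P̄ = F·P·Fᵀ + Q = [5 -2; -2 8]
S = H·P̄·Hᵀ + R = [84]
K = P̄·Hᵀ·S⁻¹ = [-3/28; -3/14]
x' − x̄ = [9/14, 9/7] = K·y
y = (KᵀK)⁻¹·Kᵀ·(x' − x̄) = [-6]
z = y + H·x̄ = [-6] + [3] = [-3]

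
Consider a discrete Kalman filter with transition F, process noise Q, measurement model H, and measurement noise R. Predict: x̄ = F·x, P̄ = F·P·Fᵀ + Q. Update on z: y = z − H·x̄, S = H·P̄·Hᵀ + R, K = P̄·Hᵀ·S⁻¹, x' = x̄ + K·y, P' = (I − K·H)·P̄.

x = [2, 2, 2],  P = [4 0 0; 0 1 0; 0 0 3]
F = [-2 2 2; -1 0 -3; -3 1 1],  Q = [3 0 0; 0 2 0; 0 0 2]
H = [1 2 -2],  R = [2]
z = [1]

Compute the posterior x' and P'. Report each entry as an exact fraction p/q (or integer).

x' = [139/145, -142/29, -704/145]
P' = [2674/145 200/29 2386/145; 200/29 457/29 547/29; 2386/145 547/29 3974/145]

x̄ = F·x = [4, -8, -2]
P̄ = F·P·Fᵀ + Q = [35 -10 32; -10 33 3; 32 3 42]
y = z − H·x̄ = [9]
S = H·P̄·Hᵀ + R = [145]
K = P̄·Hᵀ·S⁻¹ = [-49/145; 10/29; -46/145]
x' = x̄ + K·y = [139/145, -142/29, -704/145]
P' = (I − K·H)·P̄ = [2674/145 200/29 2386/145; 200/29 457/29 547/29; 2386/145 547/29 3974/145]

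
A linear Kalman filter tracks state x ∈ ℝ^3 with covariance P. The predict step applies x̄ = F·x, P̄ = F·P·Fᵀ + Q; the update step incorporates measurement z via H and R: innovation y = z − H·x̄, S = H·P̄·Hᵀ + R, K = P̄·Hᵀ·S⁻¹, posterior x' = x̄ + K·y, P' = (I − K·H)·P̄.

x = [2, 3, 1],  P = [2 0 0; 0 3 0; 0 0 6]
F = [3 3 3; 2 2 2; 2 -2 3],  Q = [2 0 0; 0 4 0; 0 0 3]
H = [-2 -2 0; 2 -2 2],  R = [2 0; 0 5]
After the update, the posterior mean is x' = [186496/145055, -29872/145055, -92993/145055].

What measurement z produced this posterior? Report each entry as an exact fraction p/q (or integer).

x̄ = F·x = [18, 12, 1]
P̄ = F·P·Fᵀ + Q = [101 66 48; 66 48 32; 48 32 77]
S = H·P̄·Hᵀ + R = [1126 -532; -532 509]
K = P̄·Hᵀ·S⁻¹ = [-40847/145055 4614/145055; -31426/145055 -4348/145055; 8756/145055 62158/145055]
x' − x̄ = [-2424494/145055, -1770532/145055, -238048/145055] = K·y
y = (KᵀK)⁻¹·Kᵀ·(x' − x̄) = [58, -12]
z = y + H·x̄ = [58, -12] + [-60, 14] = [-2, 2]

z = [-2, 2]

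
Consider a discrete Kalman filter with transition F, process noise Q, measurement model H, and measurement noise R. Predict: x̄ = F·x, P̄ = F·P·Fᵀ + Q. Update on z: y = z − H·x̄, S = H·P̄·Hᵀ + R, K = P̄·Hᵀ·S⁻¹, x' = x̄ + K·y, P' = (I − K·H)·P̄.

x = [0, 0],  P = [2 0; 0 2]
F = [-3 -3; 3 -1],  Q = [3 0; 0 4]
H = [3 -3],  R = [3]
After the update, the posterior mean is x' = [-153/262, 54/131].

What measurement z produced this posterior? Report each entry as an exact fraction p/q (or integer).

z = [-3]

x̄ = F·x = [0, 0]
P̄ = F·P·Fᵀ + Q = [39 -12; -12 24]
S = H·P̄·Hᵀ + R = [786]
K = P̄·Hᵀ·S⁻¹ = [51/262; -18/131]
x' − x̄ = [-153/262, 54/131] = K·y
y = (KᵀK)⁻¹·Kᵀ·(x' − x̄) = [-3]
z = y + H·x̄ = [-3] + [0] = [-3]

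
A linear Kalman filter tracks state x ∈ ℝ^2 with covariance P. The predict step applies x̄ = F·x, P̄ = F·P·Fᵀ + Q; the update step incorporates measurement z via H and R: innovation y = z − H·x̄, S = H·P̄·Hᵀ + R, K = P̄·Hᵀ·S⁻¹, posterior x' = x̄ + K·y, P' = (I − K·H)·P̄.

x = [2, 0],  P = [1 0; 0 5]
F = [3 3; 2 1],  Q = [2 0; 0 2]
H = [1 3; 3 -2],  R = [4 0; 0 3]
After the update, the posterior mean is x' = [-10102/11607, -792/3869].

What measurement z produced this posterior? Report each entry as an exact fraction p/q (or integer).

x̄ = F·x = [6, 4]
P̄ = F·P·Fᵀ + Q = [56 21; 21 11]
S = H·P̄·Hᵀ + R = [285 249; 249 299]
K = P̄·Hᵀ·S⁻¹ = [4207/23214 2093/7738; 1979/7738 -587/7738]
x' − x̄ = [-79744/11607, -16268/3869] = K·y
y = (KᵀK)⁻¹·Kᵀ·(x' − x̄) = [-20, -12]
z = y + H·x̄ = [-20, -12] + [18, 10] = [-2, -2]

z = [-2, -2]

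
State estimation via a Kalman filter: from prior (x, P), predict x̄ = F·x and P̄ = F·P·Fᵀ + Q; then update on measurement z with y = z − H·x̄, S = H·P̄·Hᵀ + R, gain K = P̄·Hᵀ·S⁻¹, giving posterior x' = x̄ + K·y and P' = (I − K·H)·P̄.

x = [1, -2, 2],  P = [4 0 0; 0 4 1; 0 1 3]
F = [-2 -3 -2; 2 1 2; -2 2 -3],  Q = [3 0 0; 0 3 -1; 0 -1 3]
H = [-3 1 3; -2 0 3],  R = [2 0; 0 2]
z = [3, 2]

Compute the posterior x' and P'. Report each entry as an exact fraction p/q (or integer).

x' = [-133241/111543, 7436/37181, -8230/37181]
P' = [246961/111543 7689/37181 66402/37181; 7689/37181 77667/37181 -7348/37181; 66402/37181 -7348/37181 60054/37181]

x̄ = F·x = [0, 4, -12]
P̄ = F·P·Fᵀ + Q = [79 -48 15; -48 39 -26; 15 -26 50]
y = z − H·x̄ = [35, 38]
S = H·P̄·Hᵀ + R = [1064 717; 717 588]
K = P̄·Hᵀ·S⁻¹ = [-20033/37181 51848/111543; 16278/37181 -18711/37181; -13196/37181 23679/37181]
x' = x̄ + K·y = [-133241/111543, 7436/37181, -8230/37181]
P' = (I − K·H)·P̄ = [246961/111543 7689/37181 66402/37181; 7689/37181 77667/37181 -7348/37181; 66402/37181 -7348/37181 60054/37181]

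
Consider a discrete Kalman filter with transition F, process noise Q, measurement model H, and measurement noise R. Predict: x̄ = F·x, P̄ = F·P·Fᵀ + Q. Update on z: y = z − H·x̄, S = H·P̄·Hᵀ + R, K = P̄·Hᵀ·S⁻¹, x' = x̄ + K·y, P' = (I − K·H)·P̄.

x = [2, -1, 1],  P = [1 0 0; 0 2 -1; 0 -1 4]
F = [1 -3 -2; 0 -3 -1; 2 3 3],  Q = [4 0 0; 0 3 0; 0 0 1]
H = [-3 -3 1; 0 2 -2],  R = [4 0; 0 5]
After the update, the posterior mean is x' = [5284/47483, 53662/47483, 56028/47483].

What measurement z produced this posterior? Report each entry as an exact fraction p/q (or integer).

z = [-2, 1]

x̄ = F·x = [3, 2, 4]
P̄ = F·P·Fᵀ + Q = [27 17 -25; 17 19 -18; -25 -18 41]
S = H·P̄·Hᵀ + R = [1023 -592; -592 389]
K = P̄·Hᵀ·S⁻¹ = [-11345/47483 -7012/47483; -5206/47483 1110/47483; -3726/47483 -20074/47483]
x' − x̄ = [-137165/47483, -41304/47483, -133904/47483] = K·y
y = (KᵀK)⁻¹·Kᵀ·(x' − x̄) = [9, 5]
z = y + H·x̄ = [9, 5] + [-11, -4] = [-2, 1]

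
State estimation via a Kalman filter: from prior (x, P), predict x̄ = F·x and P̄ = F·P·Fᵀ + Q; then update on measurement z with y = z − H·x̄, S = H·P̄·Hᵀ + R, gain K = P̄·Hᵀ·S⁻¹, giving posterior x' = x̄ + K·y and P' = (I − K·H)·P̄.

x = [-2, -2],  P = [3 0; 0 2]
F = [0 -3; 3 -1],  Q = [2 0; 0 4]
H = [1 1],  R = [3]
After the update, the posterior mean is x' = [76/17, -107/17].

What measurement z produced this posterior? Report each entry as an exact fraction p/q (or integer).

z = [-2]

x̄ = F·x = [6, -4]
P̄ = F·P·Fᵀ + Q = [20 6; 6 33]
S = H·P̄·Hᵀ + R = [68]
K = P̄·Hᵀ·S⁻¹ = [13/34; 39/68]
x' − x̄ = [-26/17, -39/17] = K·y
y = (KᵀK)⁻¹·Kᵀ·(x' − x̄) = [-4]
z = y + H·x̄ = [-4] + [2] = [-2]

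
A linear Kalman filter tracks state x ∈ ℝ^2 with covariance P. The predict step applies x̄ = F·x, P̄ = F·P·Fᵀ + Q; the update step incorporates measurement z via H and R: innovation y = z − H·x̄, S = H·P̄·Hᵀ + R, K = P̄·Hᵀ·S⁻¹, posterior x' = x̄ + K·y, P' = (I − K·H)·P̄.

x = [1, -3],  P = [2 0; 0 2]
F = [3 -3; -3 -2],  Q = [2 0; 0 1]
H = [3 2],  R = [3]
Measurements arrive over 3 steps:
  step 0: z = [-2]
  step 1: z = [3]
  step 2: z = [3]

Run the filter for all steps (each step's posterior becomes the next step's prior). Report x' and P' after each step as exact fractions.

step 0: x̄ = F·x = [12, 3]
step 0: P̄ = F·P·Fᵀ + Q = [38 -6; -6 27]
step 0: y = z − H·x̄ = [-44]
step 0: S = H·P̄·Hᵀ + R = [381]
step 0: K = P̄·Hᵀ·S⁻¹ = [34/127; 12/127]
step 0: x' = x̄ + K·y = [28/127, -147/127]
step 0: P' = (I − K·H)·P̄ = [1358/127 -1986/127; -1986/127 2997/127]
step 1: x̄ = F·x = [525/127, 210/127]
step 1: P̄ = F·P·Fᵀ + Q = [75197/127 -198/127; -198/127 505/127]
step 1: y = z − H·x̄ = [-1614/127]
step 1: S = H·P̄·Hᵀ + R = [676798/127]
step 1: K = P̄·Hᵀ·S⁻¹ = [225195/676798; 208/338399]
step 1: x' = x̄ + K·y = [-32070/338399, 556914/338399]
step 1: P' = (I − K·H)·P̄ = [1420403/676798 -896406/338399; -896406/338399 1344921/338399]
step 2: x̄ = F·x = [-76824/14713, -1017618/338399]
step 2: P̄ = F·P·Fᵀ + Q = [3070279/29426 -87957/29426; -87957/29426 2706049/676798]
step 2: y = z − H·x̄ = [8351289/338399]
step 2: S = H·P̄·Hᵀ + R = [624126211/676798]
step 2: K = P̄·Hᵀ·S⁻¹ = [207803229/624126211; -656935/624126211]
step 2: x' = x̄ + K·y = [1869461091/624126211, -1893056187/624126211]
step 2: P' = (I − K·H)·P̄ = [1317047027/624126211 -1663865697/624126211; -1663865697/624126211 2494813143/624126211]

step 0: x' = [28/127, -147/127], P' = [1358/127 -1986/127; -1986/127 2997/127]
step 1: x' = [-32070/338399, 556914/338399], P' = [1420403/676798 -896406/338399; -896406/338399 1344921/338399]
step 2: x' = [1869461091/624126211, -1893056187/624126211], P' = [1317047027/624126211 -1663865697/624126211; -1663865697/624126211 2494813143/624126211]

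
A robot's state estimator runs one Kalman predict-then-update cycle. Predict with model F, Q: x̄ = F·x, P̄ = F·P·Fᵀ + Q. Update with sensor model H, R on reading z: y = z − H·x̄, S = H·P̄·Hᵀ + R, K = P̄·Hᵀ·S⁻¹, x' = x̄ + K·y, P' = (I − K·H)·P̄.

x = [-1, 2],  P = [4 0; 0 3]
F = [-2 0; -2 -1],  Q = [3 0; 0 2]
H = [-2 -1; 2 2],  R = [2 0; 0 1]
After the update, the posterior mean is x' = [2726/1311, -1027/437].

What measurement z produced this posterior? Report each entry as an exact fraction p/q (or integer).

z = [-3, -1]

x̄ = F·x = [2, 0]
P̄ = F·P·Fᵀ + Q = [19 16; 16 21]
S = H·P̄·Hᵀ + R = [163 -214; -214 289]
K = P̄·Hᵀ·S⁻¹ = [-626/1311 -146/1311; 173/437 240/437]
x' − x̄ = [104/1311, -1027/437] = K·y
y = (KᵀK)⁻¹·Kᵀ·(x' − x̄) = [1, -5]
z = y + H·x̄ = [1, -5] + [-4, 4] = [-3, -1]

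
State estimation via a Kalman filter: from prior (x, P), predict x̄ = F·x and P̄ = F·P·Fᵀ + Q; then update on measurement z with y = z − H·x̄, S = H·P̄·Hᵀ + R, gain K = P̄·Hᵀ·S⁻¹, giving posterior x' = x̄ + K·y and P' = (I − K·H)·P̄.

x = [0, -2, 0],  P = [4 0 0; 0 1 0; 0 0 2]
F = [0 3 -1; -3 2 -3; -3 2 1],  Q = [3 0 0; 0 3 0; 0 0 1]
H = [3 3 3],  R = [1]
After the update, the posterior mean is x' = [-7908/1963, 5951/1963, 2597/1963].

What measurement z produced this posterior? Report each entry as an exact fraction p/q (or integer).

x̄ = F·x = [-6, -4, -4]
P̄ = F·P·Fᵀ + Q = [14 12 4; 12 61 34; 4 34 43]
S = H·P̄·Hᵀ + R = [1963]
K = P̄·Hᵀ·S⁻¹ = [90/1963; 321/1963; 243/1963]
x' − x̄ = [3870/1963, 13803/1963, 10449/1963] = K·y
y = (KᵀK)⁻¹·Kᵀ·(x' − x̄) = [43]
z = y + H·x̄ = [43] + [-42] = [1]

z = [1]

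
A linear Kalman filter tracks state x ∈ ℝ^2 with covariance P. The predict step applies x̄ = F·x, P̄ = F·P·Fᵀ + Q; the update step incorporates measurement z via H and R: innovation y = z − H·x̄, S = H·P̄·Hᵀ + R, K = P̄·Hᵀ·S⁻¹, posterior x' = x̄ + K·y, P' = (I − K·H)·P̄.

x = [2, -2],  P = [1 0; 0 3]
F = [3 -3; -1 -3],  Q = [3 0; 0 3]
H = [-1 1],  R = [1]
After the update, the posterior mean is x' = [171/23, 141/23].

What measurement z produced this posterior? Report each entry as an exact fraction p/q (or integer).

x̄ = F·x = [12, 4]
P̄ = F·P·Fᵀ + Q = [39 24; 24 31]
S = H·P̄·Hᵀ + R = [23]
K = P̄·Hᵀ·S⁻¹ = [-15/23; 7/23]
x' − x̄ = [-105/23, 49/23] = K·y
y = (KᵀK)⁻¹·Kᵀ·(x' − x̄) = [7]
z = y + H·x̄ = [7] + [-8] = [-1]

z = [-1]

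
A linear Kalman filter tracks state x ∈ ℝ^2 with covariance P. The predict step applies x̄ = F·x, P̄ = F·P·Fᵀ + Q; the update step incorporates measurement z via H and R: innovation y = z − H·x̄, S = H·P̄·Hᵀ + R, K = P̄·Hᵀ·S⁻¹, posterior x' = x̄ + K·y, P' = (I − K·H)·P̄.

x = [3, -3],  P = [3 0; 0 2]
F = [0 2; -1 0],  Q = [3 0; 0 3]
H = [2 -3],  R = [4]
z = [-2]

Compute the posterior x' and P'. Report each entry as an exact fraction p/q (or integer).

x̄ = F·x = [-6, -3]
P̄ = F·P·Fᵀ + Q = [11 0; 0 6]
y = z − H·x̄ = [1]
S = H·P̄·Hᵀ + R = [102]
K = P̄·Hᵀ·S⁻¹ = [11/51; -3/17]
x' = x̄ + K·y = [-295/51, -54/17]
P' = (I − K·H)·P̄ = [319/51 66/17; 66/17 48/17]

x' = [-295/51, -54/17]
P' = [319/51 66/17; 66/17 48/17]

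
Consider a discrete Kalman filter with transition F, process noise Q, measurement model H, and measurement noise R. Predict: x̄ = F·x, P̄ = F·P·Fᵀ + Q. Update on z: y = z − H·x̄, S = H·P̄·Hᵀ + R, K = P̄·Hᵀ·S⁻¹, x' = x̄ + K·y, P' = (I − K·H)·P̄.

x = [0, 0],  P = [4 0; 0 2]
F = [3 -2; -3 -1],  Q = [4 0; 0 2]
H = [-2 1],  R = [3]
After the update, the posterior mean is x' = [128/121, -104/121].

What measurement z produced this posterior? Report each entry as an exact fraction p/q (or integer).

z = [-3]

x̄ = F·x = [0, 0]
P̄ = F·P·Fᵀ + Q = [48 -32; -32 40]
S = H·P̄·Hᵀ + R = [363]
K = P̄·Hᵀ·S⁻¹ = [-128/363; 104/363]
x' − x̄ = [128/121, -104/121] = K·y
y = (KᵀK)⁻¹·Kᵀ·(x' − x̄) = [-3]
z = y + H·x̄ = [-3] + [0] = [-3]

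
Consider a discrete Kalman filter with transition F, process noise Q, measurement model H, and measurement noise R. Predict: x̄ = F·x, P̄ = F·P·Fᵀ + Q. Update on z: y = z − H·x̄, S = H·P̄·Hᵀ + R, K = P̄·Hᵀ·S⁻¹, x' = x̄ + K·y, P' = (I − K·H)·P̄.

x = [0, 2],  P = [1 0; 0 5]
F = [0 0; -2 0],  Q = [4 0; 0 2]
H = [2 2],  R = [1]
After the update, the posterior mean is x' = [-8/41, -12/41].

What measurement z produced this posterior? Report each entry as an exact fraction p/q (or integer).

z = [-1]

x̄ = F·x = [0, 0]
P̄ = F·P·Fᵀ + Q = [4 0; 0 6]
S = H·P̄·Hᵀ + R = [41]
K = P̄·Hᵀ·S⁻¹ = [8/41; 12/41]
x' − x̄ = [-8/41, -12/41] = K·y
y = (KᵀK)⁻¹·Kᵀ·(x' − x̄) = [-1]
z = y + H·x̄ = [-1] + [0] = [-1]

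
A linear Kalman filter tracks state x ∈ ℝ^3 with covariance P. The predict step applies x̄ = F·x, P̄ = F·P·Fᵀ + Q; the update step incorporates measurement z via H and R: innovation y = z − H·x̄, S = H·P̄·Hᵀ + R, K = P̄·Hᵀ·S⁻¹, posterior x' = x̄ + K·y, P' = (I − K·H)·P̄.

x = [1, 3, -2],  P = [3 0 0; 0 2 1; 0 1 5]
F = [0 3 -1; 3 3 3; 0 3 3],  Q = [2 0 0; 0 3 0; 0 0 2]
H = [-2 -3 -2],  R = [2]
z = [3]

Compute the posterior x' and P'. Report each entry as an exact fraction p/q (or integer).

x̄ = F·x = [11, 6, 3]
P̄ = F·P·Fᵀ + Q = [19 9 9; 9 111 81; 9 81 83]
y = z − H·x̄ = [49]
S = H·P̄·Hᵀ + R = [2561]
K = P̄·Hᵀ·S⁻¹ = [-83/2561; -513/2561; -427/2561]
x' = x̄ + K·y = [24104/2561, -9771/2561, -13240/2561]
P' = (I − K·H)·P̄ = [41770/2561 -19530/2561 -12392/2561; -19530/2561 21102/2561 -11610/2561; -12392/2561 -11610/2561 30234/2561]

x' = [24104/2561, -9771/2561, -13240/2561]
P' = [41770/2561 -19530/2561 -12392/2561; -19530/2561 21102/2561 -11610/2561; -12392/2561 -11610/2561 30234/2561]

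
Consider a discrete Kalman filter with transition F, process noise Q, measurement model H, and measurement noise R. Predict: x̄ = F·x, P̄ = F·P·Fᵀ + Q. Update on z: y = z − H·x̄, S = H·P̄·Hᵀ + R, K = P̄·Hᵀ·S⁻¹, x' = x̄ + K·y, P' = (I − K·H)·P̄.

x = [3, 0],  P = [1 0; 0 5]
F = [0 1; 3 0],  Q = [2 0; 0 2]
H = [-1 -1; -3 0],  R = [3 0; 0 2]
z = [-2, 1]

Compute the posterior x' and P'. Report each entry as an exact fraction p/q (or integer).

x' = [-14/33, 23/6]
P' = [7/33 -1/6; -1/6 209/84]

x̄ = F·x = [0, 9]
P̄ = F·P·Fᵀ + Q = [7 0; 0 11]
y = z − H·x̄ = [7, 1]
S = H·P̄·Hᵀ + R = [21 21; 21 65]
K = P̄·Hᵀ·S⁻¹ = [-1/66 -7/22; -65/84 1/4]
x' = x̄ + K·y = [-14/33, 23/6]
P' = (I − K·H)·P̄ = [7/33 -1/6; -1/6 209/84]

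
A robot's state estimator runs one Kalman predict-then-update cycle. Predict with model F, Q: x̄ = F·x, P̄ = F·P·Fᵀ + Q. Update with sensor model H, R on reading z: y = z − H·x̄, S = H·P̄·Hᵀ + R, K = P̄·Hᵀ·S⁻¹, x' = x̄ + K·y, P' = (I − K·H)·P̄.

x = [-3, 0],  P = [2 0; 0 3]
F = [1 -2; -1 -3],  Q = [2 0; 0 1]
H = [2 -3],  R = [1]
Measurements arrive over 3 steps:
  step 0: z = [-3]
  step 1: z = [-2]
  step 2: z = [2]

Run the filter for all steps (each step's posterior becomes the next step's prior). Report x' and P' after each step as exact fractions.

step 0: x̄ = F·x = [-3, 3]
step 0: P̄ = F·P·Fᵀ + Q = [16 16; 16 30]
step 0: y = z − H·x̄ = [12]
step 0: S = H·P̄·Hᵀ + R = [143]
step 0: K = P̄·Hᵀ·S⁻¹ = [-16/143; -58/143]
step 0: x' = x̄ + K·y = [-621/143, -267/143]
step 0: P' = (I − K·H)·P̄ = [2032/143 1360/143; 1360/143 926/143]
step 1: x̄ = F·x = [-87/143, 1422/143]
step 1: P̄ = F·P·Fᵀ + Q = [582/143 2164/143; 2164/143 18669/143]
step 1: y = z − H·x̄ = [4154/143]
step 1: S = H·P̄·Hᵀ + R = [144524/143]
step 1: K = P̄·Hᵀ·S⁻¹ = [-1332/36131; -51679/144524]
step 1: x' = x̄ + K·y = [-60675/36131, -32033/72262]
step 1: P' = (I − K·H)·P̄ = [97422/36131 65392/36131; 65392/36131 191605/144524]
step 2: x̄ = F·x = [-28642/36131, 217449/72262]
step 2: P̄ = F·P·Fᵀ + Q = [99721/36131 249187/72262; 249187/72262 3828065/144524]
step 2: y = z − H·x̄ = [911439/72262]
step 2: S = H·P̄·Hᵀ + R = [30212157/144524]
step 2: K = P̄·Hᵀ·S⁻¹ = [-697354/30212157; -10487447/30212157]
step 2: x' = x̄ + K·y = [-10915229/10070719, -13788090/10070719]
step 2: P' = (I − K·H)·P̄ = [80020228/30212157 53579270/30212157; 53579270/30212157 39215329/30212157]

step 0: x' = [-621/143, -267/143], P' = [2032/143 1360/143; 1360/143 926/143]
step 1: x' = [-60675/36131, -32033/72262], P' = [97422/36131 65392/36131; 65392/36131 191605/144524]
step 2: x' = [-10915229/10070719, -13788090/10070719], P' = [80020228/30212157 53579270/30212157; 53579270/30212157 39215329/30212157]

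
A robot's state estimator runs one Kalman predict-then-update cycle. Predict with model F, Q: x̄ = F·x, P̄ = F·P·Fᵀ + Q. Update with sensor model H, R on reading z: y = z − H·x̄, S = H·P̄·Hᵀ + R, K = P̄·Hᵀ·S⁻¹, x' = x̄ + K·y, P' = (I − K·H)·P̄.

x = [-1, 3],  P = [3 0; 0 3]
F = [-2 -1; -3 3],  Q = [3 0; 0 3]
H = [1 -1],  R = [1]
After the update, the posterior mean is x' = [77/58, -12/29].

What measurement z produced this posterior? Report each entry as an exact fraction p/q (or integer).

x̄ = F·x = [-1, 12]
P̄ = F·P·Fᵀ + Q = [18 9; 9 57]
S = H·P̄·Hᵀ + R = [58]
K = P̄·Hᵀ·S⁻¹ = [9/58; -24/29]
x' − x̄ = [135/58, -360/29] = K·y
y = (KᵀK)⁻¹·Kᵀ·(x' − x̄) = [15]
z = y + H·x̄ = [15] + [-13] = [2]

z = [2]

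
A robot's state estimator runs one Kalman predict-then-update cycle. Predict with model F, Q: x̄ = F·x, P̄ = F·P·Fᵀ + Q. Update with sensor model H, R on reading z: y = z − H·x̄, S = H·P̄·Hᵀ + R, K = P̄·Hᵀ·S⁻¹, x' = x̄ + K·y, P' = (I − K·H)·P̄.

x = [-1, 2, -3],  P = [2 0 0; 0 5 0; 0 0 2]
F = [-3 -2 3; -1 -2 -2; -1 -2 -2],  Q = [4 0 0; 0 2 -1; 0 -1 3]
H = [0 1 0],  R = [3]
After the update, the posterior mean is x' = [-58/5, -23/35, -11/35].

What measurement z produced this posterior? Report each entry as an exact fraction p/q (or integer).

z = [-1]

x̄ = F·x = [-10, 3, 3]
P̄ = F·P·Fᵀ + Q = [60 14 14; 14 32 29; 14 29 33]
S = H·P̄·Hᵀ + R = [35]
K = P̄·Hᵀ·S⁻¹ = [2/5; 32/35; 29/35]
x' − x̄ = [-8/5, -128/35, -116/35] = K·y
y = (KᵀK)⁻¹·Kᵀ·(x' − x̄) = [-4]
z = y + H·x̄ = [-4] + [3] = [-1]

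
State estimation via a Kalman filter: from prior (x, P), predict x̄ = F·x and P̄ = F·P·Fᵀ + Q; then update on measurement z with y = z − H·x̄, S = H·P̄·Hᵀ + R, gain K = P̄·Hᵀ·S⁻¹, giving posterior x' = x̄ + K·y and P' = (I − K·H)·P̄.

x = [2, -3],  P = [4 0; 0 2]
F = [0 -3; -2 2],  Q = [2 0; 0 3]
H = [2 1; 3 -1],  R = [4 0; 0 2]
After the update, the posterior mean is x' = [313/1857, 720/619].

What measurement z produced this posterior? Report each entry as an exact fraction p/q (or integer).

z = [2, -1]

x̄ = F·x = [9, -10]
P̄ = F·P·Fᵀ + Q = [20 -12; -12 27]
S = H·P̄·Hᵀ + R = [63 81; 81 281]
K = P̄·Hᵀ·S⁻¹ = [1018/5571 126/619; 991/1857 -234/619]
x' − x̄ = [-16400/1857, 6910/619] = K·y
y = (KᵀK)⁻¹·Kᵀ·(x' − x̄) = [-6, -38]
z = y + H·x̄ = [-6, -38] + [8, 37] = [2, -1]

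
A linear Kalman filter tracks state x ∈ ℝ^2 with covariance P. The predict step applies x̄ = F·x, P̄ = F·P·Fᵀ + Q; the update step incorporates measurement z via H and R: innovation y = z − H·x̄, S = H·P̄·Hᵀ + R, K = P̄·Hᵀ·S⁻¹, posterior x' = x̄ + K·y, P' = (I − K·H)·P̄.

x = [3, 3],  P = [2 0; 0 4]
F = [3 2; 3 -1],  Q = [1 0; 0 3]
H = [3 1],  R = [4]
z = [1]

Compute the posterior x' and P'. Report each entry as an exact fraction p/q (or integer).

x' = [155/202, -163/202]
P' = [915/404 -2285/404; -2285/404 7075/404]

x̄ = F·x = [15, 6]
P̄ = F·P·Fᵀ + Q = [35 10; 10 25]
y = z − H·x̄ = [-50]
S = H·P̄·Hᵀ + R = [404]
K = P̄·Hᵀ·S⁻¹ = [115/404; 55/404]
x' = x̄ + K·y = [155/202, -163/202]
P' = (I − K·H)·P̄ = [915/404 -2285/404; -2285/404 7075/404]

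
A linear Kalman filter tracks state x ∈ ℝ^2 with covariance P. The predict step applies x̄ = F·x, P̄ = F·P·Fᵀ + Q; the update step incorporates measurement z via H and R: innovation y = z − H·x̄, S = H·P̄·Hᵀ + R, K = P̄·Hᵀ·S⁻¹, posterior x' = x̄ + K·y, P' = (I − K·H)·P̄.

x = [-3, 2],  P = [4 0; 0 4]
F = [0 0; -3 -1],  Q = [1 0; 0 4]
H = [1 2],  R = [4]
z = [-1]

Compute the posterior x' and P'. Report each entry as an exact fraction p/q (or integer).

x' = [-15/181, -53/181]
P' = [180/181 -88/181; -88/181 220/181]

x̄ = F·x = [0, 7]
P̄ = F·P·Fᵀ + Q = [1 0; 0 44]
y = z − H·x̄ = [-15]
S = H·P̄·Hᵀ + R = [181]
K = P̄·Hᵀ·S⁻¹ = [1/181; 88/181]
x' = x̄ + K·y = [-15/181, -53/181]
P' = (I − K·H)·P̄ = [180/181 -88/181; -88/181 220/181]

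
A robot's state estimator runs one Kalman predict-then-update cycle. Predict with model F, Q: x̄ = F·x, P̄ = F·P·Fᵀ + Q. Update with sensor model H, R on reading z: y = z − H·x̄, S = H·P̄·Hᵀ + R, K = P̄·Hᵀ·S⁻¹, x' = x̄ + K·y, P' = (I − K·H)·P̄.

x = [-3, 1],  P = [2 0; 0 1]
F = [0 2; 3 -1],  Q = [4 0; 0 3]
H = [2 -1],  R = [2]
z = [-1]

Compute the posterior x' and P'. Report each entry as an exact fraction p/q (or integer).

x̄ = F·x = [2, -10]
P̄ = F·P·Fᵀ + Q = [8 -2; -2 22]
y = z − H·x̄ = [-15]
S = H·P̄·Hᵀ + R = [64]
K = P̄·Hᵀ·S⁻¹ = [9/32; -13/32]
x' = x̄ + K·y = [-71/32, -125/32]
P' = (I − K·H)·P̄ = [47/16 85/16; 85/16 183/16]

x' = [-71/32, -125/32]
P' = [47/16 85/16; 85/16 183/16]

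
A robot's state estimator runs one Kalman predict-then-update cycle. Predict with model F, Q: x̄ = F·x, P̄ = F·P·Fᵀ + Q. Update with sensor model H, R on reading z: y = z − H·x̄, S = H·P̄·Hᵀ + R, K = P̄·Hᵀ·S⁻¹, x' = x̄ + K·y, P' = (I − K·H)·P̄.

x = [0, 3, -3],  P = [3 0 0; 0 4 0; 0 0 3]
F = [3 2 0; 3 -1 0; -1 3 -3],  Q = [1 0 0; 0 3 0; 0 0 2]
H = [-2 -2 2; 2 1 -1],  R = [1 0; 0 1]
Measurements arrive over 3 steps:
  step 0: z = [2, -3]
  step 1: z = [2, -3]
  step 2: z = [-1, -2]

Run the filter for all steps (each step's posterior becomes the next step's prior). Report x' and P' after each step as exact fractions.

step 0: x' = [-40594/26401, 51259/26401, 40320/26401], P' = [31644/26401 -1465/26401 36451/26401; -1465/26401 160185/26401 156474/26401; 36451/26401 156474/26401 203467/26401]
step 1: x' = [-532787323/313362905, -466118599/313362905, -658420441/313362905], P' = [363953752/313362905 -297506279/313362905 137745984/313362905; -297506279/313362905 805507638/313362905 419320962/313362905; 137745984/313362905 419320962/313362905 616164118/313362905]
step 2: x' = [-1877155614323/640556740430, 719122229543/1281113480860, -941810582398/320278370215], P' = [337533332518/320278370215 -517879193243/640556740430 144410869671/320278370215; -517879193243/640556740430 3056370263283/1281113480860 423777841767/320278370215; 144410869671/320278370215 423777841767/320278370215 629366607812/320278370215]

step 0: x̄ = F·x = [6, -3, 18]
step 0: P̄ = F·P·Fᵀ + Q = [44 19 15; 19 34 -21; 15 -21 68]
step 0: y = z − H·x̄ = [-28, 6]
step 0: S = H·P̄·Hᵀ + R = [785 -488; -488 337]
step 0: K = P̄·Hᵀ·S⁻¹ = [12544/26401 25372/26401; -4492/26401 781/26401; 21084/26401 25909/26401]
step 0: x' = x̄ + K·y = [-40594/26401, 51259/26401, 40320/26401]
step 0: P' = (I − K·H)·P̄ = [31644/26401 -1465/26401 36451/26401; -1465/26401 160185/26401 156474/26401; 36451/26401 156474/26401 203467/26401]
step 1: x̄ = F·x = [-19264/26401, -173041/26401, 73411/26401]
step 1: P̄ = F·P·Fᵀ + Q = [934357/26401 -39969/26401 -410980/26401; -39969/26401 532974/26401 -448774/26401; -410980/26401 -448774/26401 768278/26401]
step 1: y = z − H·x̄ = [-478630/26401, 205777/26401]
step 1: S = H·P̄·Hᵀ + R = [15527117/26401 -10361094/26401; -10361094/26401 7446673/26401]
step 1: K = P̄·Hᵀ·S⁻¹ = [142597022/313362905 292655241/313362905; -177360794/313362905 -208825882/313362905; 118194344/313362905 78648812/313362905]
step 1: x' = x̄ + K·y = [-532787323/313362905, -466118599/313362905, -658420441/313362905]
step 1: P' = (I − K·H)·P̄ = [363953752/313362905 -297506279/313362905 137745984/313362905; -297506279/313362905 805507638/313362905 419320962/313362905; 137745984/313362905 419320962/313362905 616164118/313362905]
step 2: x̄ = F·x = [-2530599167/313362905, -226448674/62672581, 1109692849/313362905]
step 2: P̄ = F·P·Fᵀ + Q = [3240901877/313362905 154409931/62672581 -2096999009/313362905; 154409931/62672581 1361243559/62672581 -1293039586/62672581; -2096999009/313362905 -1293039586/62672581 8849461628/313362905]
step 2: y = z − H·x̄ = [-9858433677/313362905, 6676408743/313362905]
step 2: S = H·P̄·Hᵀ + R = [150573660857/313362905 -87350050058/313362905; -87350050058/313362905 53339240352/313362905]
step 2: K = P̄·Hᵀ·S⁻¹ = [131634267549/320278370215 543432397487/640556740430; -325500509729/640556740430 -710257876757/1281113480860; 122355792748/320278370215 83232973297/320278370215]
step 2: x' = x̄ + K·y = [-1877155614323/640556740430, 719122229543/1281113480860, -941810582398/320278370215]
step 2: P' = (I − K·H)·P̄ = [337533332518/320278370215 -517879193243/640556740430 144410869671/320278370215; -517879193243/640556740430 3056370263283/1281113480860 423777841767/320278370215; 144410869671/320278370215 423777841767/320278370215 629366607812/320278370215]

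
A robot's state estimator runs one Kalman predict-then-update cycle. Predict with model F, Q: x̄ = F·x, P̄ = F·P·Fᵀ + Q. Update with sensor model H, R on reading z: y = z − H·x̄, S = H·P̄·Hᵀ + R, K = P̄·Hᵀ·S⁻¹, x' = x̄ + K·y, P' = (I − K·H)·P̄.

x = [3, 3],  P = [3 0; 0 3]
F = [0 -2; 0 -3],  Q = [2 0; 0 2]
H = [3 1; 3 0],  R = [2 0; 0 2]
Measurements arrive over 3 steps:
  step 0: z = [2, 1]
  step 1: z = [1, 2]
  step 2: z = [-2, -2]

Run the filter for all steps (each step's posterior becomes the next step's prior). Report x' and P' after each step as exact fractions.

step 0: x̄ = F·x = [-6, -9]
step 0: P̄ = F·P·Fᵀ + Q = [14 18; 18 29]
step 0: y = z − H·x̄ = [29, 19]
step 0: S = H·P̄·Hᵀ + R = [265 180; 180 128]
step 0: K = P̄·Hᵀ·S⁻¹ = [3/38 33/152; 113/190 -63/152]
step 0: x' = x̄ + K·y = [63/152, 283/760]
step 0: P' = (I − K·H)·P̄ = [11/76 -21/76; -21/76 767/380]
step 1: x̄ = F·x = [-283/380, -849/760]
step 1: P̄ = F·P·Fᵀ + Q = [957/95 2301/190; 2301/190 7663/380]
step 1: y = z − H·x̄ = [3307/760, 1609/380]
step 1: S = H·P̄·Hᵀ + R = [70487/380 24129/190; 24129/190 8803/95]
step 1: K = P̄·Hᵀ·S⁻¹ = [8043/100759 43677/201518; 3472/5927 -4869/11854]
step 1: x' = x̄ + K·y = [104855/201518, -3643/11854]
step 1: P' = (I − K·H)·P̄ = [14559/100759 -1623/5927; -1623/5927 11813/5927]
step 2: x̄ = F·x = [3643/5927, 10929/11854]
step 2: P̄ = F·P·Fᵀ + Q = [59106/5927 70878/5927; 70878/5927 118171/5927]
step 2: y = z − H·x̄ = [-56495/11854, -22783/5927]
step 2: S = H·P̄·Hᵀ + R = [1087247/5927 744588/5927; 744588/5927 543808/5927]
step 2: K = P̄·Hᵀ·S⁻¹ = [62049/777002 673587/3108008; 26759/45706 -75069/182824]
step 2: x' = x̄ + K·y = [-1861781/3108008, -53005/182824]
step 2: P' = (I − K·H)·P̄ = [224529/1554004 -25023/91412; -25023/91412 182105/91412]

step 0: x' = [63/152, 283/760], P' = [11/76 -21/76; -21/76 767/380]
step 1: x' = [104855/201518, -3643/11854], P' = [14559/100759 -1623/5927; -1623/5927 11813/5927]
step 2: x' = [-1861781/3108008, -53005/182824], P' = [224529/1554004 -25023/91412; -25023/91412 182105/91412]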